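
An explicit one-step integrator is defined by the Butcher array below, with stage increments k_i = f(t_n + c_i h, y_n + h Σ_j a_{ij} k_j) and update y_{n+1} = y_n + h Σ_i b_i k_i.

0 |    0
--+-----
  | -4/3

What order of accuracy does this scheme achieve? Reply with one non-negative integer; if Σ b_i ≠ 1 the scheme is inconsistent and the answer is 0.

b = (-4/3)
c = (0)
Σ b_i: (-4/3)·1 = -4/3 ≠ 1 ⇒ order 0.

0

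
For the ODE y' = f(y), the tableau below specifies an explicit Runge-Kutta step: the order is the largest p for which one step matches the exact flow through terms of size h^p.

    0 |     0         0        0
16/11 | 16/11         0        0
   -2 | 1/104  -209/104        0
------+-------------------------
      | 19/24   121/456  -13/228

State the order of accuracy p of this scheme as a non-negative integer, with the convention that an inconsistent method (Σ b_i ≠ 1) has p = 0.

b = (19/24, 121/456, -13/228)
c = (0, 16/11, -2)
Ac = (0, 0, -38/13)
Σ b_i: 19/24·1 + 121/456·1 + (-13/228)·1 = 1 ✓
b·c: 121/456·16/11 + (-13/228)·(-2) = 1/2 ✓
b·c²: 121/456·256/121 + (-13/228)·4 = 1/3 ✓
b·Ac: (-13/228)·(-38/13) = 1/6 ✓; 3 stages ⇒ order 3.

3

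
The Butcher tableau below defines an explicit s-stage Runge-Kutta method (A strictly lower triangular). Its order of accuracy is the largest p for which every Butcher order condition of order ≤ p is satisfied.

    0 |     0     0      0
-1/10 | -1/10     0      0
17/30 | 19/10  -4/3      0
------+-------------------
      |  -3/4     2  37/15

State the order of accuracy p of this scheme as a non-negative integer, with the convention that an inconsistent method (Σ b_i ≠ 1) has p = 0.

b = (-3/4, 2, 37/15)
c = (0, -1/10, 17/30)
Ac = (0, 0, 2/15)
Σ b_i: (-3/4)·1 + 2·1 + 37/15·1 = 223/60 ≠ 1 ⇒ order 0.

0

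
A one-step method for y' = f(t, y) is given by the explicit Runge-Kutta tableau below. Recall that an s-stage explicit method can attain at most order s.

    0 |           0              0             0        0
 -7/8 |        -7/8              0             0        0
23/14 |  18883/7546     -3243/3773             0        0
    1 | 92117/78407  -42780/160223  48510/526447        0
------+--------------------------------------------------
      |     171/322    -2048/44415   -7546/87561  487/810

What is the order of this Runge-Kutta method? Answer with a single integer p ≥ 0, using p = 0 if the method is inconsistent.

4

b = (171/322, -2048/44415, -7546/87561, 487/810)
c = (0, -7/8, 23/14, 1)
Ac = (0, 0, 3243/4312, 375/974)
Σ b_i: 171/322·1 + (-2048/44415)·1 + (-7546/87561)·1 + 487/810·1 = 1 ✓
b·c: (-2048/44415)·(-7/8) + (-7546/87561)·23/14 + 487/810·1 = 1/2 ✓
b·c²: (-2048/44415)·49/64 + (-7546/87561)·529/196 + 487/810·1 = 1/3 ✓
b·Ac: (-7546/87561)·3243/4312 + 487/810·375/974 = 1/6 ✓
b·c³: (-2048/44415)·(-343/512) + (-7546/87561)·12167/2744 + 487/810·1 = 1/4 ✓
b·(c∘Ac): (-7546/87561)·74589/60368 + 487/810·375/974 = 1/8 ✓
b·Ac²: (-7546/87561)·(-3243/4928) + 487/810·345/7792 = 1/12 ✓
b·A²c: 487/810·135/1948 = 1/24 ✓; 4 stages ⇒ order 4.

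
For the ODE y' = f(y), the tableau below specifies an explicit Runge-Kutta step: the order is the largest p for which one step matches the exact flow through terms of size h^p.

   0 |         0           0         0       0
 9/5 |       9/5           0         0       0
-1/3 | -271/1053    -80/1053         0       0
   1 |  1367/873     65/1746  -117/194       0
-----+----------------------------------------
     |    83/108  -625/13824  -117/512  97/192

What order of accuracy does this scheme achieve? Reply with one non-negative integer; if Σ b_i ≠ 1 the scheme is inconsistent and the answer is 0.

b = (83/108, -625/13824, -117/512, 97/192)
c = (0, 9/5, -1/3, 1)
Ac = (0, 0, -16/117, 26/97)
Σ b_i: 83/108·1 + (-625/13824)·1 + (-117/512)·1 + 97/192·1 = 1 ✓
b·c: (-625/13824)·9/5 + (-117/512)·(-1/3) + 97/192·1 = 1/2 ✓
b·c²: (-625/13824)·81/25 + (-117/512)·1/9 + 97/192·1 = 1/3 ✓
b·Ac: (-117/512)·(-16/117) + 97/192·26/97 = 1/6 ✓
b·c³: (-625/13824)·729/125 + (-117/512)·(-1/27) + 97/192·1 = 1/4 ✓
b·(c∘Ac): (-117/512)·16/351 + 97/192·26/97 = 1/8 ✓
b·Ac²: (-117/512)·(-16/65) + 97/192·26/485 = 1/12 ✓
b·A²c: 97/192·8/97 = 1/24 ✓; 4 stages ⇒ order 4.

4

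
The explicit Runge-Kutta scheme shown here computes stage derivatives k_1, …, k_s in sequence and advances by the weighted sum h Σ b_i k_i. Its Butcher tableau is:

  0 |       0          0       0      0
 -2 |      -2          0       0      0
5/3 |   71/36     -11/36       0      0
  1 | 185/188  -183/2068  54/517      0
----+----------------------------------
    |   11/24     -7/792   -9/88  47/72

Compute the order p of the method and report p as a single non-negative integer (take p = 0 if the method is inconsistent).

4

b = (11/24, -7/792, -9/88, 47/72)
c = (0, -2, 5/3, 1)
Ac = (0, 0, 11/18, 33/94)
Σ b_i: 11/24·1 + (-7/792)·1 + (-9/88)·1 + 47/72·1 = 1 ✓
b·c: (-7/792)·(-2) + (-9/88)·5/3 + 47/72·1 = 1/2 ✓
b·c²: (-7/792)·4 + (-9/88)·25/9 + 47/72·1 = 1/3 ✓
b·Ac: (-9/88)·11/18 + 47/72·33/94 = 1/6 ✓
b·c³: (-7/792)·(-8) + (-9/88)·125/27 + 47/72·1 = 1/4 ✓
b·(c∘Ac): (-9/88)·55/54 + 47/72·33/94 = 1/8 ✓
b·Ac²: (-9/88)·(-11/9) + 47/72·(-3/47) = 1/12 ✓
b·A²c: 47/72·3/47 = 1/24 ✓; 4 stages ⇒ order 4.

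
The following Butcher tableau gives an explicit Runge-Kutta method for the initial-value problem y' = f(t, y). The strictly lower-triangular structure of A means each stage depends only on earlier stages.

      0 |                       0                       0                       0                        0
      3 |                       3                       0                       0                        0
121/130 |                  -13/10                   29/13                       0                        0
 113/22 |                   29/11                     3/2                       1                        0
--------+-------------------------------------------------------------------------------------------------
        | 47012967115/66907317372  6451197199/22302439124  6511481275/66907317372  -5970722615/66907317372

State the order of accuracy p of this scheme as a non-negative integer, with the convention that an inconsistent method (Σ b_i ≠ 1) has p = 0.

b = (47012967115/66907317372, 6451197199/22302439124, 6511481275/66907317372, -5970722615/66907317372)
c = (0, 3, 121/130, 113/22)
Ac = (0, 0, 87/13, 353/65)
Σ b_i: 47012967115/66907317372·1 + 6451197199/22302439124·1 + 6511481275/66907317372·1 + (-5970722615/66907317372)·1 = 1 ✓
b·c: 6451197199/22302439124·3 + 6511481275/66907317372·121/130 + (-5970722615/66907317372)·113/22 = 1/2 ✓
b·c²: 6451197199/22302439124·9 + 6511481275/66907317372·14641/16900 + (-5970722615/66907317372)·12769/484 = 1/3 ✓
b·Ac: 6511481275/66907317372·87/13 + (-5970722615/66907317372)·353/65 = 1/6 ✓
b·c³: 6451197199/22302439124·27 + 6511481275/66907317372·1771561/2197000 + (-5970722615/66907317372)·1442897/10648 = -268160775738881/63784975894640 ≠ 1/4 ⇒ order 3.
b·(c∘Ac): 6511481275/66907317372·10527/1690 + (-5970722615/66907317372)·39889/1430 = -62994889991/33453658686 ≠ 1/8
b·Ac²: 6511481275/66907317372·261/13 + (-5970722615/66907317372)·242791/16900 = 11687813572139/17395902516720 ≠ 1/12
b·A²c: (-5970722615/66907317372)·87/13 = -13319304295/22302439124 ≠ 1/24

3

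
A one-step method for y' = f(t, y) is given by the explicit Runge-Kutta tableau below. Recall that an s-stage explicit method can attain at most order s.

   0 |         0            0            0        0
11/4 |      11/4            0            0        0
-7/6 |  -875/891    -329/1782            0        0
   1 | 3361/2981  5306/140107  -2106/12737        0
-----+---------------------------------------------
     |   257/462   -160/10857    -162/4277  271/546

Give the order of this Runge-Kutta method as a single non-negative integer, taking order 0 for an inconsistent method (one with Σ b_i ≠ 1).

b = (257/462, -160/10857, -162/4277, 271/546)
c = (0, 11/4, -7/6, 1)
Ac = (0, 0, -329/648, 161/542)
Σ b_i: 257/462·1 + (-160/10857)·1 + (-162/4277)·1 + 271/546·1 = 1 ✓
b·c: (-160/10857)·11/4 + (-162/4277)·(-7/6) + 271/546·1 = 1/2 ✓
b·c²: (-160/10857)·121/16 + (-162/4277)·49/36 + 271/546·1 = 1/3 ✓
b·Ac: (-162/4277)·(-329/648) + 271/546·161/542 = 1/6 ✓
b·c³: (-160/10857)·1331/64 + (-162/4277)·(-343/216) + 271/546·1 = 1/4 ✓
b·(c∘Ac): (-162/4277)·2303/3888 + 271/546·161/542 = 1/8 ✓
b·Ac²: (-162/4277)·(-3619/2592) + 271/546·133/2168 = 1/12 ✓
b·A²c: 271/546·91/1084 = 1/24 ✓; 4 stages ⇒ order 4.

4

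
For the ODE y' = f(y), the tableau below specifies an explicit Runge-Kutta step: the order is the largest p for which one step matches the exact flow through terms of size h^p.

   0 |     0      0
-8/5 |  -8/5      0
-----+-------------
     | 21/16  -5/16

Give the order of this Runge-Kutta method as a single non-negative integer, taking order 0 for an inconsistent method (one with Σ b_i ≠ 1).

b = (21/16, -5/16)
c = (0, -8/5)
Σ b_i: 21/16·1 + (-5/16)·1 = 1 ✓
b·c: (-5/16)·(-8/5) = 1/2 ✓; 2 stages ⇒ order 2.

2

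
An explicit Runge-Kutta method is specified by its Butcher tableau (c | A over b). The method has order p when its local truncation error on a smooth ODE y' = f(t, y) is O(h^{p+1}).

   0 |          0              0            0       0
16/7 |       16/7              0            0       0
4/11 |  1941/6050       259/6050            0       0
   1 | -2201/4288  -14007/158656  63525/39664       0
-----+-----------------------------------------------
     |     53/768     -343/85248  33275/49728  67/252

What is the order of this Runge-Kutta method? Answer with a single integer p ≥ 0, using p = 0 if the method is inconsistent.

b = (53/768, -343/85248, 33275/49728, 67/252)
c = (0, 16/7, 4/11, 1)
Ac = (0, 0, 296/3025, 51/134)
Σ b_i: 53/768·1 + (-343/85248)·1 + 33275/49728·1 + 67/252·1 = 1 ✓
b·c: (-343/85248)·16/7 + 33275/49728·4/11 + 67/252·1 = 1/2 ✓
b·c²: (-343/85248)·256/49 + 33275/49728·16/121 + 67/252·1 = 1/3 ✓
b·Ac: 33275/49728·296/3025 + 67/252·51/134 = 1/6 ✓
b·c³: (-343/85248)·4096/343 + 33275/49728·64/1331 + 67/252·1 = 1/4 ✓
b·(c∘Ac): 33275/49728·1184/33275 + 67/252·51/134 = 1/8 ✓
b·Ac²: 33275/49728·4736/21175 + 67/252·(-117/469) = 1/12 ✓
b·A²c: 67/252·21/134 = 1/24 ✓; 4 stages ⇒ order 4.

4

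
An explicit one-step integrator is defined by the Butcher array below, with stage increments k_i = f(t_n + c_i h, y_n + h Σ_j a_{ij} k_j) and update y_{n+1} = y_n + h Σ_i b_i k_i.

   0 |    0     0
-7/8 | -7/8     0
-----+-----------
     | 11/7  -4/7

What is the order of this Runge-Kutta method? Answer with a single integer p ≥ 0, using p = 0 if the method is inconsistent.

b = (11/7, -4/7)
c = (0, -7/8)
Σ b_i: 11/7·1 + (-4/7)·1 = 1 ✓
b·c: (-4/7)·(-7/8) = 1/2 ✓; 2 stages ⇒ order 2.

2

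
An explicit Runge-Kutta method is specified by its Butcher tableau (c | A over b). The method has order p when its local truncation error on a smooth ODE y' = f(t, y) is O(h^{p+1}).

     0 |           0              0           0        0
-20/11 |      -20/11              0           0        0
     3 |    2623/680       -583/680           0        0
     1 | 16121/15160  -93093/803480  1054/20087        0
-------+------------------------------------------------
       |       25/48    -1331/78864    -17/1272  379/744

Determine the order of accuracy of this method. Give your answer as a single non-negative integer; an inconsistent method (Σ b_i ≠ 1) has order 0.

4

b = (25/48, -1331/78864, -17/1272, 379/744)
c = (0, -20/11, 3, 1)
Ac = (0, 0, 53/34, 279/758)
Σ b_i: 25/48·1 + (-1331/78864)·1 + (-17/1272)·1 + 379/744·1 = 1 ✓
b·c: (-1331/78864)·(-20/11) + (-17/1272)·3 + 379/744·1 = 1/2 ✓
b·c²: (-1331/78864)·400/121 + (-17/1272)·9 + 379/744·1 = 1/3 ✓
b·Ac: (-17/1272)·53/34 + 379/744·279/758 = 1/6 ✓
b·c³: (-1331/78864)·(-8000/1331) + (-17/1272)·27 + 379/744·1 = 1/4 ✓
b·(c∘Ac): (-17/1272)·159/34 + 379/744·279/758 = 1/8 ✓
b·Ac²: (-17/1272)·(-530/187) + 379/744·372/4169 = 1/12 ✓
b·A²c: 379/744·31/379 = 1/24 ✓; 4 stages ⇒ order 4.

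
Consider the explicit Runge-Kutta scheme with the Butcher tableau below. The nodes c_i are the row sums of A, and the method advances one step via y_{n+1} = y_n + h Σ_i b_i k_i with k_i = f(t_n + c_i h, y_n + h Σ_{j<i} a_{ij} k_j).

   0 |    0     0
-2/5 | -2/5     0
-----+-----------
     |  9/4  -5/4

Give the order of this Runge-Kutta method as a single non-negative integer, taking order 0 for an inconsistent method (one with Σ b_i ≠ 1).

2

b = (9/4, -5/4)
c = (0, -2/5)
Σ b_i: 9/4·1 + (-5/4)·1 = 1 ✓
b·c: (-5/4)·(-2/5) = 1/2 ✓; 2 stages ⇒ order 2.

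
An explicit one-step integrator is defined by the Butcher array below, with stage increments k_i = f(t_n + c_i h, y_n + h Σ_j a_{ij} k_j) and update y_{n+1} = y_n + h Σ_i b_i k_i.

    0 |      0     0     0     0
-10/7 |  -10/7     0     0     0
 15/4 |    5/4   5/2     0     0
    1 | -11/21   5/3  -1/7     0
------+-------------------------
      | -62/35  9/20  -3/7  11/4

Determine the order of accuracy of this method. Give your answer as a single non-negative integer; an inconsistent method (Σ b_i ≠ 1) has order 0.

b = (-62/35, 9/20, -3/7, 11/4)
c = (0, -10/7, 15/4, 1)
Ac = (0, 0, -25/7, -35/12)
Σ b_i: (-62/35)·1 + 9/20·1 + (-3/7)·1 + 11/4·1 = 1 ✓
b·c: 9/20·(-10/7) + (-3/7)·15/4 + 11/4·1 = 1/2 ✓
b·c²: 9/20·100/49 + (-3/7)·225/16 + 11/4·1 = -1849/784 ≠ 1/3 ⇒ order 2.
b·Ac: (-3/7)·(-25/7) + 11/4·(-35/12) = -15265/2352 ≠ 1/6

2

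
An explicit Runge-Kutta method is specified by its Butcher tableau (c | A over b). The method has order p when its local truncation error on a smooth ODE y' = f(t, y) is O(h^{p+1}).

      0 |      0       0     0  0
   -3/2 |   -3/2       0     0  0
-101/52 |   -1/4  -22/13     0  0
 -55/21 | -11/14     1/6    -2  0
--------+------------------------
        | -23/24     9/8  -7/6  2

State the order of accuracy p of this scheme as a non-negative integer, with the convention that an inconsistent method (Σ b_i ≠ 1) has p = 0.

1

b = (-23/24, 9/8, -7/6, 2)
c = (0, -3/2, -101/52, -55/21)
Ac = (0, 0, 33/13, 189/52)
Σ b_i: (-23/24)·1 + 9/8·1 + (-7/6)·1 + 2·1 = 1 ✓
b·c: 9/8·(-3/2) + (-7/6)·(-101/52) + 2·(-55/21) = -20353/4368 ≠ 1/2 ⇒ order 1.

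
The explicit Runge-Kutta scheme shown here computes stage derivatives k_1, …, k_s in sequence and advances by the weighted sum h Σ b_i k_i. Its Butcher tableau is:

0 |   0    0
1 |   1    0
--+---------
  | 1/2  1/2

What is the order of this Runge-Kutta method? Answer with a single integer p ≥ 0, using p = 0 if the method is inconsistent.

b = (1/2, 1/2)
c = (0, 1)
Σ b_i: 1/2·1 + 1/2·1 = 1 ✓
b·c: 1/2·1 = 1/2 ✓; 2 stages ⇒ order 2.

2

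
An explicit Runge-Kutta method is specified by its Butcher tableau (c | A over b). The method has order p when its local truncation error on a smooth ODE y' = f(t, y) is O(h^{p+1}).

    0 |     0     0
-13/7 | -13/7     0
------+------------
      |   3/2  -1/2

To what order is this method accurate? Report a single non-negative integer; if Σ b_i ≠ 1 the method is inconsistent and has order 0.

b = (3/2, -1/2)
c = (0, -13/7)
Σ b_i: 3/2·1 + (-1/2)·1 = 1 ✓
b·c: (-1/2)·(-13/7) = 13/14 ≠ 1/2 ⇒ order 1.

1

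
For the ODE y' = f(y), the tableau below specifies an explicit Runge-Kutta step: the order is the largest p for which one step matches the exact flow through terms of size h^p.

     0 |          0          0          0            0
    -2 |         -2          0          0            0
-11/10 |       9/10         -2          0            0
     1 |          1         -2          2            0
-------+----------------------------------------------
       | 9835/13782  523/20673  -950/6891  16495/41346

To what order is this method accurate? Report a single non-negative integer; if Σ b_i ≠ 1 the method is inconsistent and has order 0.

b = (9835/13782, 523/20673, -950/6891, 16495/41346)
c = (0, -2, -11/10, 1)
Ac = (0, 0, 4, 9/5)
Σ b_i: 9835/13782·1 + 523/20673·1 + (-950/6891)·1 + 16495/41346·1 = 1 ✓
b·c: 523/20673·(-2) + (-950/6891)·(-11/10) + 16495/41346·1 = 1/2 ✓
b·c²: 523/20673·4 + (-950/6891)·121/100 + 16495/41346·1 = 1/3 ✓
b·Ac: (-950/6891)·4 + 16495/41346·9/5 = 1/6 ✓
b·c³: 523/20673·(-8) + (-950/6891)·(-1331/1000) + 16495/41346·1 = 52379/137820 ≠ 1/4 ⇒ order 3.
b·(c∘Ac): (-950/6891)·(-22/5) + 16495/41346·9/5 = 18257/13782 ≠ 1/8
b·Ac²: (-950/6891)·(-8) + 16495/41346·(-279/50) = -154807/137820 ≠ 1/12
b·A²c: 16495/41346·8 = 65980/20673 ≠ 1/24

3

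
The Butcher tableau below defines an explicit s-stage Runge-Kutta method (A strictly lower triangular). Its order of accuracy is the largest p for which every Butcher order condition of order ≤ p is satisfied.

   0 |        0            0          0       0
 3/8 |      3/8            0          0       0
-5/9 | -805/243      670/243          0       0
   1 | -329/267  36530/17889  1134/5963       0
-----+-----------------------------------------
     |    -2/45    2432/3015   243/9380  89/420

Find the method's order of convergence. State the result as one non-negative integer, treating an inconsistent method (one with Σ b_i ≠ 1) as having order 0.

b = (-2/45, 2432/3015, 243/9380, 89/420)
c = (0, 3/8, -5/9, 1)
Ac = (0, 0, 335/324, 235/356)
Σ b_i: (-2/45)·1 + 2432/3015·1 + 243/9380·1 + 89/420·1 = 1 ✓
b·c: 2432/3015·3/8 + 243/9380·(-5/9) + 89/420·1 = 1/2 ✓
b·c²: 2432/3015·9/64 + 243/9380·25/81 + 89/420·1 = 1/3 ✓
b·Ac: 243/9380·335/324 + 89/420·235/356 = 1/6 ✓
b·c³: 2432/3015·27/512 + 243/9380·(-125/729) + 89/420·1 = 1/4 ✓
b·(c∘Ac): 243/9380·(-1675/2916) + 89/420·235/356 = 1/8 ✓
b·Ac²: 243/9380·335/864 + 89/420·985/2848 = 1/12 ✓
b·A²c: 89/420·35/178 = 1/24 ✓; 4 stages ⇒ order 4.

4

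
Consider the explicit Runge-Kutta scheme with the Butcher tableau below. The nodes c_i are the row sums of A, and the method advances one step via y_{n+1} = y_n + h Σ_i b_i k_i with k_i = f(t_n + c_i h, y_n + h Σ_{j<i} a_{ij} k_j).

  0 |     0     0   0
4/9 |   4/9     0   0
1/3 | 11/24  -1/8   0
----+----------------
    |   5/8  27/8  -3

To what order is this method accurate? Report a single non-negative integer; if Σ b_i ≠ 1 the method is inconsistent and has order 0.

b = (5/8, 27/8, -3)
c = (0, 4/9, 1/3)
Ac = (0, 0, -1/18)
Σ b_i: 5/8·1 + 27/8·1 + (-3)·1 = 1 ✓
b·c: 27/8·4/9 + (-3)·1/3 = 1/2 ✓
b·c²: 27/8·16/81 + (-3)·1/9 = 1/3 ✓
b·Ac: (-3)·(-1/18) = 1/6 ✓; 3 stages ⇒ order 3.

3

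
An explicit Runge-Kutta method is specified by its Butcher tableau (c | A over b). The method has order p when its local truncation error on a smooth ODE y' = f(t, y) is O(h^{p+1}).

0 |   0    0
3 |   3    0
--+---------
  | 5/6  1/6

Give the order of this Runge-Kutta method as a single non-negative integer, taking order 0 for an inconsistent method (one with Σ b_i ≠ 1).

b = (5/6, 1/6)
c = (0, 3)
Σ b_i: 5/6·1 + 1/6·1 = 1 ✓
b·c: 1/6·3 = 1/2 ✓; 2 stages ⇒ order 2.

2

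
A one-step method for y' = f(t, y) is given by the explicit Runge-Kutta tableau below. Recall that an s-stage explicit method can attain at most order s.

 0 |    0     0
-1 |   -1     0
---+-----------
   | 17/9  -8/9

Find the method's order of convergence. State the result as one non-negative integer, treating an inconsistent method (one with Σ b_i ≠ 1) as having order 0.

b = (17/9, -8/9)
c = (0, -1)
Σ b_i: 17/9·1 + (-8/9)·1 = 1 ✓
b·c: (-8/9)·(-1) = 8/9 ≠ 1/2 ⇒ order 1.

1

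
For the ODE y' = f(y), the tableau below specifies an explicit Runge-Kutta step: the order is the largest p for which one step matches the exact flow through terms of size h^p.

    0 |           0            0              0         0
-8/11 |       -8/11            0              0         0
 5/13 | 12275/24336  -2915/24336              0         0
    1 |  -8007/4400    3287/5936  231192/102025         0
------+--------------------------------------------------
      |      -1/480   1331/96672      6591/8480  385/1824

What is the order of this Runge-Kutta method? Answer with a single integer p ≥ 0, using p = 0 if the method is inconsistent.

b = (-1/480, 1331/96672, 6591/8480, 385/1824)
c = (0, -8/11, 5/13, 1)
Ac = (0, 0, 265/3042, 361/770)
Σ b_i: (-1/480)·1 + 1331/96672·1 + 6591/8480·1 + 385/1824·1 = 1 ✓
b·c: 1331/96672·(-8/11) + 6591/8480·5/13 + 385/1824·1 = 1/2 ✓
b·c²: 1331/96672·64/121 + 6591/8480·25/169 + 385/1824·1 = 1/3 ✓
b·Ac: 6591/8480·265/3042 + 385/1824·361/770 = 1/6 ✓
b·c³: 1331/96672·(-512/1331) + 6591/8480·125/2197 + 385/1824·1 = 1/4 ✓
b·(c∘Ac): 6591/8480·1325/39546 + 385/1824·361/770 = 1/8 ✓
b·Ac²: 6591/8480·(-1060/16731) + 385/1824·76/121 = 1/12 ✓
b·A²c: 385/1824·76/385 = 1/24 ✓; 4 stages ⇒ order 4.

4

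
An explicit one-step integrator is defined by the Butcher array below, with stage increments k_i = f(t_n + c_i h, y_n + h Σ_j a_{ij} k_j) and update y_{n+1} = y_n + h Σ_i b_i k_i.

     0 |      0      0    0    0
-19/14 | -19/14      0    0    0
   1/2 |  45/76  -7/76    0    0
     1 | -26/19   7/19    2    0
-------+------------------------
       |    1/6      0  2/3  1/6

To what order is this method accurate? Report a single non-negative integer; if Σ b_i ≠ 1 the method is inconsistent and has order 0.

4

b = (1/6, 0, 2/3, 1/6)
c = (0, -19/14, 1/2, 1)
Ac = (0, 0, 1/8, 1/2)
Σ b_i: 1/6·1 + 2/3·1 + 1/6·1 = 1 ✓
b·c: 2/3·1/2 + 1/6·1 = 1/2 ✓
b·c²: 2/3·1/4 + 1/6·1 = 1/3 ✓
b·Ac: 2/3·1/8 + 1/6·1/2 = 1/6 ✓
b·c³: 2/3·1/8 + 1/6·1 = 1/4 ✓
b·(c∘Ac): 2/3·1/16 + 1/6·1/2 = 1/8 ✓
b·Ac²: 2/3·(-19/112) + 1/6·33/28 = 1/12 ✓
b·A²c: 1/6·1/4 = 1/24 ✓; 4 stages ⇒ order 4.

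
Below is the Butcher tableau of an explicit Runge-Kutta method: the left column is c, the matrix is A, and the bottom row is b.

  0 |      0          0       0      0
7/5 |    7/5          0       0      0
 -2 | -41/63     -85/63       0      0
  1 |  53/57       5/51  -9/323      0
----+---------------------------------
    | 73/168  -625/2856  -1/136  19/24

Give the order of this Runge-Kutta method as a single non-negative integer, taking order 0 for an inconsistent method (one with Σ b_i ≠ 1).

b = (73/168, -625/2856, -1/136, 19/24)
c = (0, 7/5, -2, 1)
Ac = (0, 0, -17/9, 11/57)
Σ b_i: 73/168·1 + (-625/2856)·1 + (-1/136)·1 + 19/24·1 = 1 ✓
b·c: (-625/2856)·7/5 + (-1/136)·(-2) + 19/24·1 = 1/2 ✓
b·c²: (-625/2856)·49/25 + (-1/136)·4 + 19/24·1 = 1/3 ✓
b·Ac: (-1/136)·(-17/9) + 19/24·11/57 = 1/6 ✓
b·c³: (-625/2856)·343/125 + (-1/136)·(-8) + 19/24·1 = 1/4 ✓
b·(c∘Ac): (-1/136)·34/9 + 19/24·11/57 = 1/8 ✓
b·Ac²: (-1/136)·(-119/45) + 19/24·23/285 = 1/12 ✓
b·A²c: 19/24·1/19 = 1/24 ✓; 4 stages ⇒ order 4.

4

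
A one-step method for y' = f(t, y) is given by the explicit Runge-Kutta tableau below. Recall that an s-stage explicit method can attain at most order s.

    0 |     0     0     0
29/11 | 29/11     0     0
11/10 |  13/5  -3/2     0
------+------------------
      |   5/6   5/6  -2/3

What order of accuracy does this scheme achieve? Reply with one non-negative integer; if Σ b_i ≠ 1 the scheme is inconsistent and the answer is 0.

b = (5/6, 5/6, -2/3)
c = (0, 29/11, 11/10)
Ac = (0, 0, -87/22)
Σ b_i: 5/6·1 + 5/6·1 + (-2/3)·1 = 1 ✓
b·c: 5/6·29/11 + (-2/3)·11/10 = 161/110 ≠ 1/2 ⇒ order 1.

1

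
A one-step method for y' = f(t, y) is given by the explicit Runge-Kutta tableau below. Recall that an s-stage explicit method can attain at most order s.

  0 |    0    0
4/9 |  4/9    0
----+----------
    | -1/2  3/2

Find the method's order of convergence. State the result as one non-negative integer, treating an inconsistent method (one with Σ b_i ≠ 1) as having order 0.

1

b = (-1/2, 3/2)
c = (0, 4/9)
Σ b_i: (-1/2)·1 + 3/2·1 = 1 ✓
b·c: 3/2·4/9 = 2/3 ≠ 1/2 ⇒ order 1.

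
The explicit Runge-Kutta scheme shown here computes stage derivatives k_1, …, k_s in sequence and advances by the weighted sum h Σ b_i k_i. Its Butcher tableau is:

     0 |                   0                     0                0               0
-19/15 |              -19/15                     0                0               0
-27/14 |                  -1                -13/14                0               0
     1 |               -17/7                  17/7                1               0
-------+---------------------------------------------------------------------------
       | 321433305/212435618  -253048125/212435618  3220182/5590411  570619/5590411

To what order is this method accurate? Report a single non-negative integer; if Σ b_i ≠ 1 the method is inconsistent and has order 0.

b = (321433305/212435618, -253048125/212435618, 3220182/5590411, 570619/5590411)
c = (0, -19/15, -27/14, 1)
Ac = (0, 0, 247/210, -1051/210)
Σ b_i: 321433305/212435618·1 + (-253048125/212435618)·1 + 3220182/5590411·1 + 570619/5590411·1 = 1 ✓
b·c: (-253048125/212435618)·(-19/15) + 3220182/5590411·(-27/14) + 570619/5590411·1 = 1/2 ✓
b·c²: (-253048125/212435618)·361/225 + 3220182/5590411·729/196 + 570619/5590411·1 = 1/3 ✓
b·Ac: 3220182/5590411·247/210 + 570619/5590411·(-1051/210) = 1/6 ✓
b·c³: (-253048125/212435618)·(-6859/3375) + 3220182/5590411·(-19683/2744) + 570619/5590411·1 = -2266663355/1408783572 ≠ 1/4 ⇒ order 3.
b·(c∘Ac): 3220182/5590411·(-2223/980) + 570619/5590411·(-1051/210) = -152405519/83856165 ≠ 1/8
b·Ac²: 3220182/5590411·(-4693/3150) + 570619/5590411·335861/44100 = -569249423/7043917860 ≠ 1/12
b·A²c: 570619/5590411·247/210 = 20134699/167712330 ≠ 1/24

3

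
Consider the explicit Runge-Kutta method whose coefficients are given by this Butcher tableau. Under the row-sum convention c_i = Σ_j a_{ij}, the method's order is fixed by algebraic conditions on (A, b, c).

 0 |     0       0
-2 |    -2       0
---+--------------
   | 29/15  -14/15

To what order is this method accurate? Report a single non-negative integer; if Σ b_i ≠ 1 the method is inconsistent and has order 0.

1

b = (29/15, -14/15)
c = (0, -2)
Σ b_i: 29/15·1 + (-14/15)·1 = 1 ✓
b·c: (-14/15)·(-2) = 28/15 ≠ 1/2 ⇒ order 1.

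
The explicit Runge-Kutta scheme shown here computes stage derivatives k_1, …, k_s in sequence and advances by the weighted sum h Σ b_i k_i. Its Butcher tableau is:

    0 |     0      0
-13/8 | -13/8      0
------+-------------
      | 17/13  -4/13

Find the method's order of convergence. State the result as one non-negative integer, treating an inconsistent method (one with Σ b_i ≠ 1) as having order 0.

b = (17/13, -4/13)
c = (0, -13/8)
Σ b_i: 17/13·1 + (-4/13)·1 = 1 ✓
b·c: (-4/13)·(-13/8) = 1/2 ✓; 2 stages ⇒ order 2.

2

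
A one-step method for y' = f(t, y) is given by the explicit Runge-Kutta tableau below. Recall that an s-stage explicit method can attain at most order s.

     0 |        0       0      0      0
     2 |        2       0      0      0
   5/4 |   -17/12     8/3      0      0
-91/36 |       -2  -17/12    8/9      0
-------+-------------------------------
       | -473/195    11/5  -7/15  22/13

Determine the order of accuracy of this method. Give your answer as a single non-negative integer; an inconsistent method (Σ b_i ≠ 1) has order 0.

1

b = (-473/195, 11/5, -7/15, 22/13)
c = (0, 2, 5/4, -91/36)
Ac = (0, 0, 16/3, -31/18)
Σ b_i: (-473/195)·1 + 11/5·1 + (-7/15)·1 + 22/13·1 = 1 ✓
b·c: 11/5·2 + (-7/15)·5/4 + 22/13·(-91/36) = -83/180 ≠ 1/2 ⇒ order 1.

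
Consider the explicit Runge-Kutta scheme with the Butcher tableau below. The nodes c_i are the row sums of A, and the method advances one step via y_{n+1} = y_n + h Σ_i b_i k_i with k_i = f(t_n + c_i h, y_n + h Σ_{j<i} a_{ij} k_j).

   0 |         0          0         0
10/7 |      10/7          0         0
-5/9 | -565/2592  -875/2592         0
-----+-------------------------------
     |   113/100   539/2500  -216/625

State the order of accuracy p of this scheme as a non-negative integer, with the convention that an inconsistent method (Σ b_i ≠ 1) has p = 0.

b = (113/100, 539/2500, -216/625)
c = (0, 10/7, -5/9)
Ac = (0, 0, -625/1296)
Σ b_i: 113/100·1 + 539/2500·1 + (-216/625)·1 = 1 ✓
b·c: 539/2500·10/7 + (-216/625)·(-5/9) = 1/2 ✓
b·c²: 539/2500·100/49 + (-216/625)·25/81 = 1/3 ✓
b·Ac: (-216/625)·(-625/1296) = 1/6 ✓; 3 stages ⇒ order 3.

3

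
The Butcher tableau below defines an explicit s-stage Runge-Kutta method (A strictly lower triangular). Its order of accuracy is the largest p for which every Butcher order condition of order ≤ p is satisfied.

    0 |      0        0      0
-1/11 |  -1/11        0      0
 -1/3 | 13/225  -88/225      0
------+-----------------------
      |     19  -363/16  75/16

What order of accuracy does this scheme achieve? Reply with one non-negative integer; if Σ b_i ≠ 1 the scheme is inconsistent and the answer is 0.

b = (19, -363/16, 75/16)
c = (0, -1/11, -1/3)
Ac = (0, 0, 8/225)
Σ b_i: 19·1 + (-363/16)·1 + 75/16·1 = 1 ✓
b·c: (-363/16)·(-1/11) + 75/16·(-1/3) = 1/2 ✓
b·c²: (-363/16)·1/121 + 75/16·1/9 = 1/3 ✓
b·Ac: 75/16·8/225 = 1/6 ✓; 3 stages ⇒ order 3.

3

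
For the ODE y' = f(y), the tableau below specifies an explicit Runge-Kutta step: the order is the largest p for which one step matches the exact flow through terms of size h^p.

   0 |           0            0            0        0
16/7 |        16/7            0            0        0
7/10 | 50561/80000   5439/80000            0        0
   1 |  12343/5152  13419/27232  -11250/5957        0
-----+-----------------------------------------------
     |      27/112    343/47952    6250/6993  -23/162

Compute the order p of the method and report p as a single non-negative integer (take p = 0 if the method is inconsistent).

b = (27/112, 343/47952, 6250/6993, -23/162)
c = (0, 16/7, 7/10, 1)
Ac = (0, 0, 777/5000, -9/46)
Σ b_i: 27/112·1 + 343/47952·1 + 6250/6993·1 + (-23/162)·1 = 1 ✓
b·c: 343/47952·16/7 + 6250/6993·7/10 + (-23/162)·1 = 1/2 ✓
b·c²: 343/47952·256/49 + 6250/6993·49/100 + (-23/162)·1 = 1/3 ✓
b·Ac: 6250/6993·777/5000 + (-23/162)·(-9/46) = 1/6 ✓
b·c³: 343/47952·4096/343 + 6250/6993·343/1000 + (-23/162)·1 = 1/4 ✓
b·(c∘Ac): 6250/6993·5439/50000 + (-23/162)·(-9/46) = 1/8 ✓
b·Ac²: 6250/6993·222/625 + (-23/162)·531/322 = 1/12 ✓
b·A²c: (-23/162)·(-27/92) = 1/24 ✓; 4 stages ⇒ order 4.

4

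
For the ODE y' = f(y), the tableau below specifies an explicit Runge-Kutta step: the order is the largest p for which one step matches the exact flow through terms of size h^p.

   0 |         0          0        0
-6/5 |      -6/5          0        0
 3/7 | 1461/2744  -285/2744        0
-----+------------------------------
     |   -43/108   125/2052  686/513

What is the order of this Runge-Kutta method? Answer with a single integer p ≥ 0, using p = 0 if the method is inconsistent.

b = (-43/108, 125/2052, 686/513)
c = (0, -6/5, 3/7)
Ac = (0, 0, 171/1372)
Σ b_i: (-43/108)·1 + 125/2052·1 + 686/513·1 = 1 ✓
b·c: 125/2052·(-6/5) + 686/513·3/7 = 1/2 ✓
b·c²: 125/2052·36/25 + 686/513·9/49 = 1/3 ✓
b·Ac: 686/513·171/1372 = 1/6 ✓; 3 stages ⇒ order 3.

3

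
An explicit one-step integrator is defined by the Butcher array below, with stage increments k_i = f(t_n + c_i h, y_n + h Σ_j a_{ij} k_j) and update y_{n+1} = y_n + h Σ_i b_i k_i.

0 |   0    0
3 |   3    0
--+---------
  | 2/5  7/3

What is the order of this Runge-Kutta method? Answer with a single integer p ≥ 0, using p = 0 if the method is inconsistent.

0

b = (2/5, 7/3)
c = (0, 3)
Σ b_i: 2/5·1 + 7/3·1 = 41/15 ≠ 1 ⇒ order 0.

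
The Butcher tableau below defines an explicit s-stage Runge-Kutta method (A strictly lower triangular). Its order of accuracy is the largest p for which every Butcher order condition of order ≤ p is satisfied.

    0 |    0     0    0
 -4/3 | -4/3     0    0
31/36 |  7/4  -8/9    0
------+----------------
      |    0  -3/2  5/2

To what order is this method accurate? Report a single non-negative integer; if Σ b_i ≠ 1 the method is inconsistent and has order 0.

1

b = (0, -3/2, 5/2)
c = (0, -4/3, 31/36)
Ac = (0, 0, 32/27)
Σ b_i: (-3/2)·1 + 5/2·1 = 1 ✓
b·c: (-3/2)·(-4/3) + 5/2·31/36 = 299/72 ≠ 1/2 ⇒ order 1.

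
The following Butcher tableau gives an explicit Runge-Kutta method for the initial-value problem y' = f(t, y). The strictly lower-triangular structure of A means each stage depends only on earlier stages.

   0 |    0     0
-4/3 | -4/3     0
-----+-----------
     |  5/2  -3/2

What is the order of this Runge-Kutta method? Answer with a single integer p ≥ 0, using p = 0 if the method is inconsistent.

1

b = (5/2, -3/2)
c = (0, -4/3)
Σ b_i: 5/2·1 + (-3/2)·1 = 1 ✓
b·c: (-3/2)·(-4/3) = 2 ≠ 1/2 ⇒ order 1.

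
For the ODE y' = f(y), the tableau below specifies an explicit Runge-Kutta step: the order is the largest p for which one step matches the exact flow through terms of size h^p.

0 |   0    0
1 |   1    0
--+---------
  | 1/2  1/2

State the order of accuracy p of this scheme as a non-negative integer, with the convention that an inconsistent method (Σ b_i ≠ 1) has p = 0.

2

b = (1/2, 1/2)
c = (0, 1)
Σ b_i: 1/2·1 + 1/2·1 = 1 ✓
b·c: 1/2·1 = 1/2 ✓; 2 stages ⇒ order 2.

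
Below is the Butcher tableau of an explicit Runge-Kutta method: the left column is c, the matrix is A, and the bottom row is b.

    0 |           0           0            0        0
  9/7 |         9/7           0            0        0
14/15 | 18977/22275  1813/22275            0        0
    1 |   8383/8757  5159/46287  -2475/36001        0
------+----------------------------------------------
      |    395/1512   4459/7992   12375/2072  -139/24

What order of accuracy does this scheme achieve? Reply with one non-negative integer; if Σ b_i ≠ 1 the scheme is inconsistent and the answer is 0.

4

b = (395/1512, 4459/7992, 12375/2072, -139/24)
c = (0, 9/7, 14/15, 1)
Ac = (0, 0, 259/2475, 11/139)
Σ b_i: 395/1512·1 + 4459/7992·1 + 12375/2072·1 + (-139/24)·1 = 1 ✓
b·c: 4459/7992·9/7 + 12375/2072·14/15 + (-139/24)·1 = 1/2 ✓
b·c²: 4459/7992·81/49 + 12375/2072·196/225 + (-139/24)·1 = 1/3 ✓
b·Ac: 12375/2072·259/2475 + (-139/24)·11/139 = 1/6 ✓
b·c³: 4459/7992·729/343 + 12375/2072·2744/3375 + (-139/24)·1 = 1/4 ✓
b·(c∘Ac): 12375/2072·3626/37125 + (-139/24)·11/139 = 1/8 ✓
b·Ac²: 12375/2072·37/275 + (-139/24)·121/973 = 1/12 ✓
b·A²c: (-139/24)·(-1/139) = 1/24 ✓; 4 stages ⇒ order 4.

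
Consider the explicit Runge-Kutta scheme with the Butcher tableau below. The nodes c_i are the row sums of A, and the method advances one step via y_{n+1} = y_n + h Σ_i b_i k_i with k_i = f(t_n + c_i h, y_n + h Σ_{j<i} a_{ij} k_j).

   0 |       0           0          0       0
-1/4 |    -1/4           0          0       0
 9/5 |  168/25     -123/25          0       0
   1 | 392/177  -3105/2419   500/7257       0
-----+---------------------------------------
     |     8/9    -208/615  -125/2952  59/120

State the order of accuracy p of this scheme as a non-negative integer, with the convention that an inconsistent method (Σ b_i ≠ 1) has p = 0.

b = (8/9, -208/615, -125/2952, 59/120)
c = (0, -1/4, 9/5, 1)
Ac = (0, 0, 123/100, 105/236)
Σ b_i: 8/9·1 + (-208/615)·1 + (-125/2952)·1 + 59/120·1 = 1 ✓
b·c: (-208/615)·(-1/4) + (-125/2952)·9/5 + 59/120·1 = 1/2 ✓
b·c²: (-208/615)·1/16 + (-125/2952)·81/25 + 59/120·1 = 1/3 ✓
b·Ac: (-125/2952)·123/100 + 59/120·105/236 = 1/6 ✓
b·c³: (-208/615)·(-1/64) + (-125/2952)·729/125 + 59/120·1 = 1/4 ✓
b·(c∘Ac): (-125/2952)·1107/500 + 59/120·105/236 = 1/8 ✓
b·Ac²: (-125/2952)·(-123/400) + 59/120·135/944 = 1/12 ✓
b·A²c: 59/120·5/59 = 1/24 ✓; 4 stages ⇒ order 4.

4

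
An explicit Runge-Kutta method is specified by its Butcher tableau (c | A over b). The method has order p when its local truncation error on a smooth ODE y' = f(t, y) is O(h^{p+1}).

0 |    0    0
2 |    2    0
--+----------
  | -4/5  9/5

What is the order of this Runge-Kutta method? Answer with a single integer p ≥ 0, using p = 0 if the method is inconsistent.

b = (-4/5, 9/5)
c = (0, 2)
Σ b_i: (-4/5)·1 + 9/5·1 = 1 ✓
b·c: 9/5·2 = 18/5 ≠ 1/2 ⇒ order 1.

1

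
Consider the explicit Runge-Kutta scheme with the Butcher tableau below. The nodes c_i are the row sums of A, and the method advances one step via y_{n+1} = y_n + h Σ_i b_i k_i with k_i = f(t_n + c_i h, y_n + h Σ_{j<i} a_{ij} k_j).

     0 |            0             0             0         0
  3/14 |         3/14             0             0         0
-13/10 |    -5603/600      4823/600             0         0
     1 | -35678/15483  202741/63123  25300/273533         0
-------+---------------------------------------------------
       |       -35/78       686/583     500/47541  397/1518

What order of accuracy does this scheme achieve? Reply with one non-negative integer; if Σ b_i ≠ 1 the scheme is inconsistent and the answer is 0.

4

b = (-35/78, 686/583, 500/47541, 397/1518)
c = (0, 3/14, -13/10, 1)
Ac = (0, 0, 689/400, 451/794)
Σ b_i: (-35/78)·1 + 686/583·1 + 500/47541·1 + 397/1518·1 = 1 ✓
b·c: 686/583·3/14 + 500/47541·(-13/10) + 397/1518·1 = 1/2 ✓
b·c²: 686/583·9/196 + 500/47541·169/100 + 397/1518·1 = 1/3 ✓
b·Ac: 500/47541·689/400 + 397/1518·451/794 = 1/6 ✓
b·c³: 686/583·27/2744 + 500/47541·(-2197/1000) + 397/1518·1 = 1/4 ✓
b·(c∘Ac): 500/47541·(-8957/4000) + 397/1518·451/794 = 1/8 ✓
b·Ac²: 500/47541·2067/5600 + 397/1518·3377/11116 = 1/12 ✓
b·A²c: 397/1518·253/1588 = 1/24 ✓; 4 stages ⇒ order 4.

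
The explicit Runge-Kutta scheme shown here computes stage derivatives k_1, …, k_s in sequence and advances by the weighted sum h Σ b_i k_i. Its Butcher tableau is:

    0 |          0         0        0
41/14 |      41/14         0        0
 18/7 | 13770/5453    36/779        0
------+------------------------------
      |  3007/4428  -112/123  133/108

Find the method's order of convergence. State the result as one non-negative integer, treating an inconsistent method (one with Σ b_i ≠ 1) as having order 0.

b = (3007/4428, -112/123, 133/108)
c = (0, 41/14, 18/7)
Ac = (0, 0, 18/133)
Σ b_i: 3007/4428·1 + (-112/123)·1 + 133/108·1 = 1 ✓
b·c: (-112/123)·41/14 + 133/108·18/7 = 1/2 ✓
b·c²: (-112/123)·1681/196 + 133/108·324/49 = 1/3 ✓
b·Ac: 133/108·18/133 = 1/6 ✓; 3 stages ⇒ order 3.

3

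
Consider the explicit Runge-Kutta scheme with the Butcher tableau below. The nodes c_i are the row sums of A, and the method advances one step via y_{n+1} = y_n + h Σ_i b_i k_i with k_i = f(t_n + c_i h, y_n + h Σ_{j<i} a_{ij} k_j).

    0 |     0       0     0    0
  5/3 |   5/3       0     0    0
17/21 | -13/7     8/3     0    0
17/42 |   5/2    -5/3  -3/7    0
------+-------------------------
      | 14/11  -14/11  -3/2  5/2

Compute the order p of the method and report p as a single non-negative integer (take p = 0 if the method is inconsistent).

1

b = (14/11, -14/11, -3/2, 5/2)
c = (0, 5/3, 17/21, 17/42)
Ac = (0, 0, 40/9, -1378/441)
Σ b_i: 14/11·1 + (-14/11)·1 + (-3/2)·1 + 5/2·1 = 1 ✓
b·c: (-14/11)·5/3 + (-3/2)·17/21 + 5/2·17/42 = -2147/924 ≠ 1/2 ⇒ order 1.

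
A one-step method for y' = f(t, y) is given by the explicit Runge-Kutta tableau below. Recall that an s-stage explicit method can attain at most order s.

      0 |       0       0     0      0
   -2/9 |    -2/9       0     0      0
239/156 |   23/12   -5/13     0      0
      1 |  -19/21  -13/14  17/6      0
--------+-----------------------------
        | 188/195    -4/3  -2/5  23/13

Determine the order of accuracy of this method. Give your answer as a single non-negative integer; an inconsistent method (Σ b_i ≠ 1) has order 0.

1

b = (188/195, -4/3, -2/5, 23/13)
c = (0, -2/9, 239/156, 1)
Ac = (0, 0, 10/117, 9931/2184)
Σ b_i: 188/195·1 + (-4/3)·1 + (-2/5)·1 + 23/13·1 = 1 ✓
b·c: (-4/3)·(-2/9) + (-2/5)·239/156 + 23/13·1 = 5099/3510 ≠ 1/2 ⇒ order 1.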